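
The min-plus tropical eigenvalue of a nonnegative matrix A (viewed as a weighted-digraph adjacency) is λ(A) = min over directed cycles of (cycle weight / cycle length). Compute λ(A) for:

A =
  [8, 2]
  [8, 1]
λ(A) = 1

Enumerate directed cycles and compute their means (weight / length). Sample:
  cycle 0 → 0: weight = 8, length = 1, mean = 8/1 ≈ 8.000
  cycle 1 → 1: weight = 1, length = 1, mean = 1/1 ≈ 1.000
  cycle 0 → 1 → 0: weight = 10, length = 2, mean = 10/2 ≈ 5.000
  cycle 1 → 0 → 1: weight = 10, length = 2, mean = 10/2 ≈ 5.000
Minimum mean = 1.000, attained e.g. along the cycle 1 → 1 with weight 1 and length 1. So λ(A) = 1/1 = 1.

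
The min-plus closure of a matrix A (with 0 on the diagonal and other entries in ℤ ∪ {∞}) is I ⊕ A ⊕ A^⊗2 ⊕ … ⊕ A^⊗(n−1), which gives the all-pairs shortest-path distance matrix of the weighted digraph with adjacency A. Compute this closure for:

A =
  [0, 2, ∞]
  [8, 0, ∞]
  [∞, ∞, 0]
Closure =
  [0, 2, ∞]
  [8, 0, ∞]
  [∞, ∞, 0]

This is the Floyd-Warshall all-pairs shortest-path computation. For each intermediate vertex k = 0, 1, …, 2, update dist[i][j] ← min(dist[i][j], dist[i][k] + dist[k][j]). The final matrix gives, for each (i, j), the minimum total weight of any directed path from i to j (possibly empty when i = j).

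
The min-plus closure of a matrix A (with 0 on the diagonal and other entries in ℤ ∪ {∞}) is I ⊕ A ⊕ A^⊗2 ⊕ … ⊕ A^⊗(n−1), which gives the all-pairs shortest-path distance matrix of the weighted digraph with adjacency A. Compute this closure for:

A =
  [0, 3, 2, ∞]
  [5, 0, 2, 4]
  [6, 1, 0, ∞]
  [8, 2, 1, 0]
Closure =
  [0, 3, 2, 7]
  [5, 0, 2, 4]
  [6, 1, 0, 5]
  [7, 2, 1, 0]

This is the Floyd-Warshall all-pairs shortest-path computation. For each intermediate vertex k = 0, 1, …, 3, update dist[i][j] ← min(dist[i][j], dist[i][k] + dist[k][j]). The final matrix gives, for each (i, j), the minimum total weight of any directed path from i to j (possibly empty when i = j).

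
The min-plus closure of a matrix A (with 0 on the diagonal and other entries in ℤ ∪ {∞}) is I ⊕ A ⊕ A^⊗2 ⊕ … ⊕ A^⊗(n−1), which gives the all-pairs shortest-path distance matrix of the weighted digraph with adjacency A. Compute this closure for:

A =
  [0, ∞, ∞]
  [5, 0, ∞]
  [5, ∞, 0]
Closure =
  [0, ∞, ∞]
  [5, 0, ∞]
  [5, ∞, 0]

This is the Floyd-Warshall all-pairs shortest-path computation. For each intermediate vertex k = 0, 1, …, 2, update dist[i][j] ← min(dist[i][j], dist[i][k] + dist[k][j]). The final matrix gives, for each (i, j), the minimum total weight of any directed path from i to j (possibly empty when i = j).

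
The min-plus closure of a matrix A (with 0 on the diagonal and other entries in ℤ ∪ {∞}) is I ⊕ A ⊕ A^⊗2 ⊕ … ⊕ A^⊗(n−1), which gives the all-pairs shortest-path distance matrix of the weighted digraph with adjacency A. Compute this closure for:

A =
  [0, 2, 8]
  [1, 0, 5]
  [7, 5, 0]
Closure =
  [0, 2, 7]
  [1, 0, 5]
  [6, 5, 0]

This is the Floyd-Warshall all-pairs shortest-path computation. For each intermediate vertex k = 0, 1, …, 2, update dist[i][j] ← min(dist[i][j], dist[i][k] + dist[k][j]). The final matrix gives, for each (i, j), the minimum total weight of any directed path from i to j (possibly empty when i = j).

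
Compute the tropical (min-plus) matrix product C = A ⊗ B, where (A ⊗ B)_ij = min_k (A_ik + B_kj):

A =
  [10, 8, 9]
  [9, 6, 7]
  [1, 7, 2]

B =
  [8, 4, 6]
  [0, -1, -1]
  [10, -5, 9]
A ⊗ B =
  [8, 4, 7]
  [6, 2, 5]
  [7, -3, 6]

Apply the min-plus product entry-by-entry:
  C[0][0] = min over k of (A[0][0] + B[0][0] = 10 + 8 = 18, A[0][1] + B[1][0] = 8 + 0 = 8, A[0][2] + B[2][0] = 9 + 10 = 19) = 8 (attained at k = 1)
  C[0][1] = min over k of (A[0][0] + B[0][1] = 10 + 4 = 14, A[0][1] + B[1][1] = 8 + -1 = 7, A[0][2] + B[2][1] = 9 + -5 = 4) = 4 (attained at k = 2)
  C[0][2] = min over k of (A[0][0] + B[0][2] = 10 + 6 = 16, A[0][1] + B[1][2] = 8 + -1 = 7, A[0][2] + B[2][2] = 9 + 9 = 18) = 7 (attained at k = 1)
  C[1][0] = min over k of (A[1][0] + B[0][0] = 9 + 8 = 17, A[1][1] + B[1][0] = 6 + 0 = 6, A[1][2] + B[2][0] = 7 + 10 = 17) = 6 (attained at k = 1)
  C[1][1] = min over k of (A[1][0] + B[0][1] = 9 + 4 = 13, A[1][1] + B[1][1] = 6 + -1 = 5, A[1][2] + B[2][1] = 7 + -5 = 2) = 2 (attained at k = 2)
  C[1][2] = min over k of (A[1][0] + B[0][2] = 9 + 6 = 15, A[1][1] + B[1][2] = 6 + -1 = 5, A[1][2] + B[2][2] = 7 + 9 = 16) = 5 (attained at k = 1)
  C[2][0] = min over k of (A[2][0] + B[0][0] = 1 + 8 = 9, A[2][1] + B[1][0] = 7 + 0 = 7, A[2][2] + B[2][0] = 2 + 10 = 12) = 7 (attained at k = 1)
  C[2][1] = min over k of (A[2][0] + B[0][1] = 1 + 4 = 5, A[2][1] + B[1][1] = 7 + -1 = 6, A[2][2] + B[2][1] = 2 + -5 = -3) = -3 (attained at k = 2)
  C[2][2] = min over k of (A[2][0] + B[0][2] = 1 + 6 = 7, A[2][1] + B[1][2] = 7 + -1 = 6, A[2][2] + B[2][2] = 2 + 9 = 11) = 6 (attained at k = 1)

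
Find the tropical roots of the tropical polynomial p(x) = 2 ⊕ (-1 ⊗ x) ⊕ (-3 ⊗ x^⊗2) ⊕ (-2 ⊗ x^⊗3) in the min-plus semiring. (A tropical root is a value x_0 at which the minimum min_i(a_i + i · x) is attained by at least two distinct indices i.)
Roots: {-1, 2, 3}

Each tropical root is a break point of the lower envelope of the lines y = a_i + i · x (there are 4 lines, with slopes 0, 1, ..., 3). Only the lines that attain the minimum somewhere contribute to roots; other lines are dominated. Here the surviving (envelope) indices are i = 3, i = 2, i = 1, i = 0.
Intersections between consecutive envelope lines give the roots: for adjacent envelope indices i < j the intersection is x = (a_i − a_j) / (j − i). Reading off the sorted break points: {-1, 2, 3}.
Verification: at each break x_0, at least two indices attain the minimum of min_i(a_i + i · x_0).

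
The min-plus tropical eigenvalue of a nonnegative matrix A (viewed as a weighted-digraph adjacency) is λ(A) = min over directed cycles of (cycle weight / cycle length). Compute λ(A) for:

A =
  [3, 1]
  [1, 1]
λ(A) = 1

Enumerate directed cycles and compute their means (weight / length). Sample:
  cycle 0 → 0: weight = 3, length = 1, mean = 3/1 ≈ 3.000
  cycle 1 → 1: weight = 1, length = 1, mean = 1/1 ≈ 1.000
  cycle 0 → 1 → 0: weight = 2, length = 2, mean = 2/2 ≈ 1.000
  cycle 1 → 0 → 1: weight = 2, length = 2, mean = 2/2 ≈ 1.000
Minimum mean = 1.000, attained e.g. along the cycle 1 → 1 with weight 1 and length 1. So λ(A) = 1/1 = 1.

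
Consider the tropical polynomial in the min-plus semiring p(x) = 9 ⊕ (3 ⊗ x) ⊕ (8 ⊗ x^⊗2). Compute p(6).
p(6) = 9

A tropical monomial a ⊗ x^⊗i evaluates to a + i · x. Evaluating each term at x = 6:
  Term 0 contributes 9 + 0 · 6 = 9
  Term 1 contributes 3 + 1 · 6 = 9
  Term 2 contributes 8 + 2 · 6 = 20
p(6) = ⊕ of these = min[9, 9, 20] = 9.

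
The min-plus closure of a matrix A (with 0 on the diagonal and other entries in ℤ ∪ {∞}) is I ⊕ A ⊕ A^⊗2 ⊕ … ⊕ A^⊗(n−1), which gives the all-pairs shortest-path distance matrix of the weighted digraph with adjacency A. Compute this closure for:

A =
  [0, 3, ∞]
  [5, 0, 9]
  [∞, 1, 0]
Closure =
  [0, 3, 12]
  [5, 0, 9]
  [6, 1, 0]

This is the Floyd-Warshall all-pairs shortest-path computation. For each intermediate vertex k = 0, 1, …, 2, update dist[i][j] ← min(dist[i][j], dist[i][k] + dist[k][j]). The final matrix gives, for each (i, j), the minimum total weight of any directed path from i to j (possibly empty when i = j).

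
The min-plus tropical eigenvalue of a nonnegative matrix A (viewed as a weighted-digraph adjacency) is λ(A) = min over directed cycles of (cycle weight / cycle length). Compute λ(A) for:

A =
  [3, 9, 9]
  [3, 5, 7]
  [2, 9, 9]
λ(A) = 3

Enumerate directed cycles and compute their means (weight / length). Sample:
  cycle 0 → 0: weight = 3, length = 1, mean = 3/1 ≈ 3.000
  cycle 1 → 1: weight = 5, length = 1, mean = 5/1 ≈ 5.000
  cycle 2 → 2: weight = 9, length = 1, mean = 9/1 ≈ 9.000
  cycle 0 → 1 → 0: weight = 12, length = 2, mean = 12/2 ≈ 6.000
  cycle 0 → 2 → 0: weight = 11, length = 2, mean = 11/2 ≈ 5.500
  cycle 1 → 0 → 1: weight = 12, length = 2, mean = 12/2 ≈ 6.000
Minimum mean = 3.000, attained e.g. along the cycle 0 → 0 with weight 3 and length 1. So λ(A) = 3/1 = 3.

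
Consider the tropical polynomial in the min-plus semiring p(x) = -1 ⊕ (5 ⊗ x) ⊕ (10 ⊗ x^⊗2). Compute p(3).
p(3) = -1

A tropical monomial a ⊗ x^⊗i evaluates to a + i · x. Evaluating each term at x = 3:
  Term 0 contributes -1 + 0 · 3 = -1
  Term 1 contributes 5 + 1 · 3 = 8
  Term 2 contributes 10 + 2 · 3 = 16
p(3) = ⊕ of these = min[-1, 8, 16] = -1.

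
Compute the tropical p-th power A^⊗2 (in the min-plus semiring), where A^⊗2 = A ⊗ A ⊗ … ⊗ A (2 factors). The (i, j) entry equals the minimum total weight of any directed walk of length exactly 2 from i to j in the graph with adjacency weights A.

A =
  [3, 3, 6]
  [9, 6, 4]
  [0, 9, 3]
A^⊗2 =
  [6, 6, 7]
  [4, 12, 7]
  [3, 3, 6]

Each entry (A^⊗2)_ij equals the minimum over all length-2 walks i = v_0 → v_1 → … → v_2 = j of Σ_t A[v_t][v_{t+1}]. For example, for (i, j) = (0, 2) we minimise over 3 possible intermediate vertex sequences; the minimum is 7, attained along the walk 0 → 1 → 2.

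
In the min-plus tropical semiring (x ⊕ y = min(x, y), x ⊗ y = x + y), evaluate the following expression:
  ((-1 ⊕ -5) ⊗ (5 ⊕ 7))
((-1 ⊕ -5) ⊗ (5 ⊕ 7)) = 0

Expand innermost to outermost. Recall ⊕ takes the minimum of its arguments and ⊗ takes their sum. Working out the expression ((-1 ⊕ -5) ⊗ (5 ⊕ 7)) gives 0.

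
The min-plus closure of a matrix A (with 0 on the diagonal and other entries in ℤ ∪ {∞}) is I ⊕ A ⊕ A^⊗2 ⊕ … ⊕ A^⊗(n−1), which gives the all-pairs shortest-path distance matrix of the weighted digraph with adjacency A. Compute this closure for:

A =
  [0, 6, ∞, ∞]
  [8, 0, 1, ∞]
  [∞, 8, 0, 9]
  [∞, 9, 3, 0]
Closure =
  [0, 6, 7, 16]
  [8, 0, 1, 10]
  [16, 8, 0, 9]
  [17, 9, 3, 0]

This is the Floyd-Warshall all-pairs shortest-path computation. For each intermediate vertex k = 0, 1, …, 3, update dist[i][j] ← min(dist[i][j], dist[i][k] + dist[k][j]). The final matrix gives, for each (i, j), the minimum total weight of any directed path from i to j (possibly empty when i = j).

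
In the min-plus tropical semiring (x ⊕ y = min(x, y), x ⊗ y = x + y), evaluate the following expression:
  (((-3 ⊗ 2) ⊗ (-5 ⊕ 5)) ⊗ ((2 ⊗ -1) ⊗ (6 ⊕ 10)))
(((-3 ⊗ 2) ⊗ (-5 ⊕ 5)) ⊗ ((2 ⊗ -1) ⊗ (6 ⊕ 10))) = 1

Expand innermost to outermost. Recall ⊕ takes the minimum of its arguments and ⊗ takes their sum. Working out the expression (((-3 ⊗ 2) ⊗ (-5 ⊕ 5)) ⊗ ((2 ⊗ -1) ⊗ (6 ⊕ 10))) gives 1.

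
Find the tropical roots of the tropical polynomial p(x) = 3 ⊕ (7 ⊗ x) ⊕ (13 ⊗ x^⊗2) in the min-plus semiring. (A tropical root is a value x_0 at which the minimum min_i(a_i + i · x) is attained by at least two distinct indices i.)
Roots: {-6, -4}

Each tropical root is a break point of the lower envelope of the lines y = a_i + i · x (there are 3 lines, with slopes 0, 1, ..., 2). Only the lines that attain the minimum somewhere contribute to roots; other lines are dominated. Here the surviving (envelope) indices are i = 2, i = 1, i = 0.
Intersections between consecutive envelope lines give the roots: for adjacent envelope indices i < j the intersection is x = (a_i − a_j) / (j − i). Reading off the sorted break points: {-6, -4}.
Verification: at each break x_0, at least two indices attain the minimum of min_i(a_i + i · x_0).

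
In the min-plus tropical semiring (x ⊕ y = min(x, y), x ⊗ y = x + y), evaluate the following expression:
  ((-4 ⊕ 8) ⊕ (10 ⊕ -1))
((-4 ⊕ 8) ⊕ (10 ⊕ -1)) = -4

Expand innermost to outermost. Recall ⊕ takes the minimum of its arguments and ⊗ takes their sum. Working out the expression ((-4 ⊕ 8) ⊕ (10 ⊕ -1)) gives -4.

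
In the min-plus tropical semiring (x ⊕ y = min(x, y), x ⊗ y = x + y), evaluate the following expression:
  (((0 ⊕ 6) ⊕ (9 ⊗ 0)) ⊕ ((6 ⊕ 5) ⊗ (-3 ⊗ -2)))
(((0 ⊕ 6) ⊕ (9 ⊗ 0)) ⊕ ((6 ⊕ 5) ⊗ (-3 ⊗ -2))) = 0

Expand innermost to outermost. Recall ⊕ takes the minimum of its arguments and ⊗ takes their sum. Working out the expression (((0 ⊕ 6) ⊕ (9 ⊗ 0)) ⊕ ((6 ⊕ 5) ⊗ (-3 ⊗ -2))) gives 0.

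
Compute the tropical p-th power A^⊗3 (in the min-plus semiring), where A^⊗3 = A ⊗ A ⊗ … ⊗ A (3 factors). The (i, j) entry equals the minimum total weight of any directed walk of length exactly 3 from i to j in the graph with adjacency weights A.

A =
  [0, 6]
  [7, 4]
A^⊗3 =
  [0, 6]
  [7, 12]

Each entry (A^⊗3)_ij equals the minimum over all length-3 walks i = v_0 → v_1 → … → v_3 = j of Σ_t A[v_t][v_{t+1}]. For example, for (i, j) = (0, 1) we minimise over 4 possible intermediate vertex sequences; the minimum is 6, attained along the walk 0 → 0 → 0 → 1.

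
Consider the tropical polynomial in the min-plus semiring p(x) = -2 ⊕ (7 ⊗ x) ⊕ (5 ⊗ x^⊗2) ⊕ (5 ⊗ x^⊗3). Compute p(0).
p(0) = -2

A tropical monomial a ⊗ x^⊗i evaluates to a + i · x. Evaluating each term at x = 0:
  Term 0 contributes -2 + 0 · 0 = -2
  Term 1 contributes 7 + 1 · 0 = 7
  Term 2 contributes 5 + 2 · 0 = 5
  Term 3 contributes 5 + 3 · 0 = 5
p(0) = ⊕ of these = min[-2, 7, 5, 5] = -2.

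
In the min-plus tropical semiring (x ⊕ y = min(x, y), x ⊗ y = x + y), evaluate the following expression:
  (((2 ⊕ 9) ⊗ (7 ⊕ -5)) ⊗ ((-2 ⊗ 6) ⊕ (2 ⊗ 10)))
(((2 ⊕ 9) ⊗ (7 ⊕ -5)) ⊗ ((-2 ⊗ 6) ⊕ (2 ⊗ 10))) = 1

Expand innermost to outermost. Recall ⊕ takes the minimum of its arguments and ⊗ takes their sum. Working out the expression (((2 ⊕ 9) ⊗ (7 ⊕ -5)) ⊗ ((-2 ⊗ 6) ⊕ (2 ⊗ 10))) gives 1.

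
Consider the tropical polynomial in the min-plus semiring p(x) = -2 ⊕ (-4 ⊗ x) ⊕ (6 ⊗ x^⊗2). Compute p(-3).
p(-3) = -7

A tropical monomial a ⊗ x^⊗i evaluates to a + i · x. Evaluating each term at x = -3:
  Term 0 contributes -2 + 0 · -3 = -2
  Term 1 contributes -4 + 1 · -3 = -7
  Term 2 contributes 6 + 2 · -3 = 0
p(-3) = ⊕ of these = min[-2, -7, 0] = -7.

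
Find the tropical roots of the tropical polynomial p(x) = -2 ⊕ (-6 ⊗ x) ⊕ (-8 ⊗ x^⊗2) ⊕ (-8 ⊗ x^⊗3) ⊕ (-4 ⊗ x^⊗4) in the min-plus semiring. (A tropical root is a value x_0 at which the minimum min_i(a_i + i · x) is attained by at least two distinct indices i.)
Roots: {-4, 0, 2, 4}

Each tropical root is a break point of the lower envelope of the lines y = a_i + i · x (there are 5 lines, with slopes 0, 1, ..., 4). Only the lines that attain the minimum somewhere contribute to roots; other lines are dominated. Here the surviving (envelope) indices are i = 4, i = 3, i = 2, i = 1, i = 0.
Intersections between consecutive envelope lines give the roots: for adjacent envelope indices i < j the intersection is x = (a_i − a_j) / (j − i). Reading off the sorted break points: {-4, 0, 2, 4}.
Verification: at each break x_0, at least two indices attain the minimum of min_i(a_i + i · x_0).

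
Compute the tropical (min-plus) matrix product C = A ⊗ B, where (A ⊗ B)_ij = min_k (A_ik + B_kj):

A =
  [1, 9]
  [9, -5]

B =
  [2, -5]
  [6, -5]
A ⊗ B =
  [3, -4]
  [1, -10]

Apply the min-plus product entry-by-entry:
  C[0][0] = min over k of (A[0][0] + B[0][0] = 1 + 2 = 3, A[0][1] + B[1][0] = 9 + 6 = 15) = 3 (attained at k = 0)
  C[0][1] = min over k of (A[0][0] + B[0][1] = 1 + -5 = -4, A[0][1] + B[1][1] = 9 + -5 = 4) = -4 (attained at k = 0)
  C[1][0] = min over k of (A[1][0] + B[0][0] = 9 + 2 = 11, A[1][1] + B[1][0] = -5 + 6 = 1) = 1 (attained at k = 1)
  C[1][1] = min over k of (A[1][0] + B[0][1] = 9 + -5 = 4, A[1][1] + B[1][1] = -5 + -5 = -10) = -10 (attained at k = 1)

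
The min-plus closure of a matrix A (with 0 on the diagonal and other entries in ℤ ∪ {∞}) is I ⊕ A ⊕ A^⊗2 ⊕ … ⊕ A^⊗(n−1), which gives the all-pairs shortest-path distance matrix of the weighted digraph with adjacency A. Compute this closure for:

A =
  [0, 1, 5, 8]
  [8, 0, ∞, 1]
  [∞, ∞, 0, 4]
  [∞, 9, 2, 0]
Closure =
  [0, 1, 4, 2]
  [8, 0, 3, 1]
  [21, 13, 0, 4]
  [17, 9, 2, 0]

This is the Floyd-Warshall all-pairs shortest-path computation. For each intermediate vertex k = 0, 1, …, 3, update dist[i][j] ← min(dist[i][j], dist[i][k] + dist[k][j]). The final matrix gives, for each (i, j), the minimum total weight of any directed path from i to j (possibly empty when i = j).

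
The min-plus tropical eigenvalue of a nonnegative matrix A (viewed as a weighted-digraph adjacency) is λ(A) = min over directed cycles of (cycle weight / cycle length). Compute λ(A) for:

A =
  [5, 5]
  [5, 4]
λ(A) = 4

Enumerate directed cycles and compute their means (weight / length). Sample:
  cycle 0 → 0: weight = 5, length = 1, mean = 5/1 ≈ 5.000
  cycle 1 → 1: weight = 4, length = 1, mean = 4/1 ≈ 4.000
  cycle 0 → 1 → 0: weight = 10, length = 2, mean = 10/2 ≈ 5.000
  cycle 1 → 0 → 1: weight = 10, length = 2, mean = 10/2 ≈ 5.000
Minimum mean = 4.000, attained e.g. along the cycle 1 → 1 with weight 4 and length 1. So λ(A) = 4/1 = 4.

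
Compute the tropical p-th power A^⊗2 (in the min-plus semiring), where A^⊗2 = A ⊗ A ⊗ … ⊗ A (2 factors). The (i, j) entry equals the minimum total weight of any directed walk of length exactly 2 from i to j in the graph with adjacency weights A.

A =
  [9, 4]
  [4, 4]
A^⊗2 =
  [8, 8]
  [8, 8]

Each entry (A^⊗2)_ij equals the minimum over all length-2 walks i = v_0 → v_1 → … → v_2 = j of Σ_t A[v_t][v_{t+1}]. For example, for (i, j) = (0, 1) we minimise over 2 possible intermediate vertex sequences; the minimum is 8, attained along the walk 0 → 1 → 1.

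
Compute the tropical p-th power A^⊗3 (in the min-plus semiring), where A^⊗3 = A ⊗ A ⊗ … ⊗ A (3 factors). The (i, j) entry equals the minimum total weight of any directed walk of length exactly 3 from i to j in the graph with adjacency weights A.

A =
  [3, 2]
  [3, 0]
A^⊗3 =
  [5, 2]
  [3, 0]

Each entry (A^⊗3)_ij equals the minimum over all length-3 walks i = v_0 → v_1 → … → v_3 = j of Σ_t A[v_t][v_{t+1}]. For example, for (i, j) = (0, 1) we minimise over 4 possible intermediate vertex sequences; the minimum is 2, attained along the walk 0 → 1 → 1 → 1.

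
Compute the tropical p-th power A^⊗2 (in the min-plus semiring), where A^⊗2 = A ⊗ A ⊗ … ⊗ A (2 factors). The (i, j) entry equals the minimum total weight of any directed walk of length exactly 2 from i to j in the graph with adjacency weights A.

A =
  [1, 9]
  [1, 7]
A^⊗2 =
  [2, 10]
  [2, 10]

Each entry (A^⊗2)_ij equals the minimum over all length-2 walks i = v_0 → v_1 → … → v_2 = j of Σ_t A[v_t][v_{t+1}]. For example, for (i, j) = (0, 1) we minimise over 2 possible intermediate vertex sequences; the minimum is 10, attained along the walk 0 → 0 → 1.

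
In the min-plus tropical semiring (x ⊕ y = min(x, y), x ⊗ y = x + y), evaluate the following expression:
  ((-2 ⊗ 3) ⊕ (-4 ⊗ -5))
((-2 ⊗ 3) ⊕ (-4 ⊗ -5)) = -9

Expand innermost to outermost. Recall ⊕ takes the minimum of its arguments and ⊗ takes their sum. Working out the expression ((-2 ⊗ 3) ⊕ (-4 ⊗ -5)) gives -9.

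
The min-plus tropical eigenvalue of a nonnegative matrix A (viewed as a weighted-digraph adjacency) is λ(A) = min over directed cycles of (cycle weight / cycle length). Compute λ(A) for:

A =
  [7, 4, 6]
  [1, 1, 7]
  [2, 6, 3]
λ(A) = 1

Enumerate directed cycles and compute their means (weight / length). Sample:
  cycle 0 → 0: weight = 7, length = 1, mean = 7/1 ≈ 7.000
  cycle 1 → 1: weight = 1, length = 1, mean = 1/1 ≈ 1.000
  cycle 2 → 2: weight = 3, length = 1, mean = 3/1 ≈ 3.000
  cycle 0 → 1 → 0: weight = 5, length = 2, mean = 5/2 ≈ 2.500
  cycle 0 → 2 → 0: weight = 8, length = 2, mean = 8/2 ≈ 4.000
  cycle 1 → 0 → 1: weight = 5, length = 2, mean = 5/2 ≈ 2.500
Minimum mean = 1.000, attained e.g. along the cycle 1 → 1 with weight 1 and length 1. So λ(A) = 1/1 = 1.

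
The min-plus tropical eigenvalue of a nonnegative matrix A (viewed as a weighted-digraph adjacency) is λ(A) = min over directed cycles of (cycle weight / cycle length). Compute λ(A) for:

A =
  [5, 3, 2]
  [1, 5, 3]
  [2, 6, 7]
λ(A) = 2

Enumerate directed cycles and compute their means (weight / length). Sample:
  cycle 0 → 0: weight = 5, length = 1, mean = 5/1 ≈ 5.000
  cycle 1 → 1: weight = 5, length = 1, mean = 5/1 ≈ 5.000
  cycle 2 → 2: weight = 7, length = 1, mean = 7/1 ≈ 7.000
  cycle 0 → 1 → 0: weight = 4, length = 2, mean = 4/2 ≈ 2.000
  cycle 0 → 2 → 0: weight = 4, length = 2, mean = 4/2 ≈ 2.000
  cycle 1 → 0 → 1: weight = 4, length = 2, mean = 4/2 ≈ 2.000
Minimum mean = 2.000, attained e.g. along the cycle 0 → 1 → 0 with weight 4 and length 2. So λ(A) = 4/2 = 2.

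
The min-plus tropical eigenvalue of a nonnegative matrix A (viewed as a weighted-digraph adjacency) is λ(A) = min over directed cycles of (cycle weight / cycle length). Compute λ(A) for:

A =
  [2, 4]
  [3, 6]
λ(A) = 2

Enumerate directed cycles and compute their means (weight / length). Sample:
  cycle 0 → 0: weight = 2, length = 1, mean = 2/1 ≈ 2.000
  cycle 1 → 1: weight = 6, length = 1, mean = 6/1 ≈ 6.000
  cycle 0 → 1 → 0: weight = 7, length = 2, mean = 7/2 ≈ 3.500
  cycle 1 → 0 → 1: weight = 7, length = 2, mean = 7/2 ≈ 3.500
Minimum mean = 2.000, attained e.g. along the cycle 0 → 0 with weight 2 and length 1. So λ(A) = 2/1 = 2.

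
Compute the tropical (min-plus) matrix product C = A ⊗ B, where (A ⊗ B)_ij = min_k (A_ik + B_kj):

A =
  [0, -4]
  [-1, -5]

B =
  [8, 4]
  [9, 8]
A ⊗ B =
  [5, 4]
  [4, 3]

Apply the min-plus product entry-by-entry:
  C[0][0] = min over k of (A[0][0] + B[0][0] = 0 + 8 = 8, A[0][1] + B[1][0] = -4 + 9 = 5) = 5 (attained at k = 1)
  C[0][1] = min over k of (A[0][0] + B[0][1] = 0 + 4 = 4, A[0][1] + B[1][1] = -4 + 8 = 4) = 4 (attained at k = 0)
  C[1][0] = min over k of (A[1][0] + B[0][0] = -1 + 8 = 7, A[1][1] + B[1][0] = -5 + 9 = 4) = 4 (attained at k = 1)
  C[1][1] = min over k of (A[1][0] + B[0][1] = -1 + 4 = 3, A[1][1] + B[1][1] = -5 + 8 = 3) = 3 (attained at k = 0)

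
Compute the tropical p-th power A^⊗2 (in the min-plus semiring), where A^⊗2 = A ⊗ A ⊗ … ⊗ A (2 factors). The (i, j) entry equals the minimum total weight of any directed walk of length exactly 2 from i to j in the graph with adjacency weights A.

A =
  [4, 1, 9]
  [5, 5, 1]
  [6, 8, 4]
A^⊗2 =
  [6, 5, 2]
  [7, 6, 5]
  [10, 7, 8]

Each entry (A^⊗2)_ij equals the minimum over all length-2 walks i = v_0 → v_1 → … → v_2 = j of Σ_t A[v_t][v_{t+1}]. For example, for (i, j) = (0, 2) we minimise over 3 possible intermediate vertex sequences; the minimum is 2, attained along the walk 0 → 1 → 2.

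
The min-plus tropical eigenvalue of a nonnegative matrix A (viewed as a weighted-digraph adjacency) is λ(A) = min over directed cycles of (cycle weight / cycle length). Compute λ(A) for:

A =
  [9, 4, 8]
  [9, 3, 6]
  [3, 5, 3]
λ(A) = 3

Enumerate directed cycles and compute their means (weight / length). Sample:
  cycle 0 → 0: weight = 9, length = 1, mean = 9/1 ≈ 9.000
  cycle 1 → 1: weight = 3, length = 1, mean = 3/1 ≈ 3.000
  cycle 2 → 2: weight = 3, length = 1, mean = 3/1 ≈ 3.000
  cycle 0 → 1 → 0: weight = 13, length = 2, mean = 13/2 ≈ 6.500
  cycle 0 → 2 → 0: weight = 11, length = 2, mean = 11/2 ≈ 5.500
  cycle 1 → 0 → 1: weight = 13, length = 2, mean = 13/2 ≈ 6.500
Minimum mean = 3.000, attained e.g. along the cycle 1 → 1 with weight 3 and length 1. So λ(A) = 3/1 = 3.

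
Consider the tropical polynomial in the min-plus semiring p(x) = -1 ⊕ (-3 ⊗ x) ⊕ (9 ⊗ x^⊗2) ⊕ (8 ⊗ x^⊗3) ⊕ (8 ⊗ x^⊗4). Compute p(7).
p(7) = -1

A tropical monomial a ⊗ x^⊗i evaluates to a + i · x. Evaluating each term at x = 7:
  Term 0 contributes -1 + 0 · 7 = -1
  Term 1 contributes -3 + 1 · 7 = 4
  Term 2 contributes 9 + 2 · 7 = 23
  Term 3 contributes 8 + 3 · 7 = 29
  Term 4 contributes 8 + 4 · 7 = 36
p(7) = ⊕ of these = min[-1, 4, 23, 29, 36] = -1.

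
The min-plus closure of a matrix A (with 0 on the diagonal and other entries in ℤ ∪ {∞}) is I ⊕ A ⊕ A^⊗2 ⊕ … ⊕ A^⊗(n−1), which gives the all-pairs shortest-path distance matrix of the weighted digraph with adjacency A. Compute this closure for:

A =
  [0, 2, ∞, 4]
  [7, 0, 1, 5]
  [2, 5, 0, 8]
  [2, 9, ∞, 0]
Closure =
  [0, 2, 3, 4]
  [3, 0, 1, 5]
  [2, 4, 0, 6]
  [2, 4, 5, 0]

This is the Floyd-Warshall all-pairs shortest-path computation. For each intermediate vertex k = 0, 1, …, 3, update dist[i][j] ← min(dist[i][j], dist[i][k] + dist[k][j]). The final matrix gives, for each (i, j), the minimum total weight of any directed path from i to j (possibly empty when i = j).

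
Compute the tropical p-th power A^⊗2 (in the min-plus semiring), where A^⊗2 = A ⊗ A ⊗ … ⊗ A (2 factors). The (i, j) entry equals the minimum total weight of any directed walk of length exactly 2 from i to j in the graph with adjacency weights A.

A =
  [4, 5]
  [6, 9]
A^⊗2 =
  [8, 9]
  [10, 11]

Each entry (A^⊗2)_ij equals the minimum over all length-2 walks i = v_0 → v_1 → … → v_2 = j of Σ_t A[v_t][v_{t+1}]. For example, for (i, j) = (0, 1) we minimise over 2 possible intermediate vertex sequences; the minimum is 9, attained along the walk 0 → 0 → 1.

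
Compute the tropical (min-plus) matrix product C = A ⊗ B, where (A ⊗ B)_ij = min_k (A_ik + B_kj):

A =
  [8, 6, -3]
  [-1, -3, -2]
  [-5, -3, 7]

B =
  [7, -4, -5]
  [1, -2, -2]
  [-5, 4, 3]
A ⊗ B =
  [-8, 1, 0]
  [-7, -5, -6]
  [-2, -9, -10]

Apply the min-plus product entry-by-entry:
  C[0][0] = min over k of (A[0][0] + B[0][0] = 8 + 7 = 15, A[0][1] + B[1][0] = 6 + 1 = 7, A[0][2] + B[2][0] = -3 + -5 = -8) = -8 (attained at k = 2)
  C[0][1] = min over k of (A[0][0] + B[0][1] = 8 + -4 = 4, A[0][1] + B[1][1] = 6 + -2 = 4, A[0][2] + B[2][1] = -3 + 4 = 1) = 1 (attained at k = 2)
  C[0][2] = min over k of (A[0][0] + B[0][2] = 8 + -5 = 3, A[0][1] + B[1][2] = 6 + -2 = 4, A[0][2] + B[2][2] = -3 + 3 = 0) = 0 (attained at k = 2)
  C[1][0] = min over k of (A[1][0] + B[0][0] = -1 + 7 = 6, A[1][1] + B[1][0] = -3 + 1 = -2, A[1][2] + B[2][0] = -2 + -5 = -7) = -7 (attained at k = 2)
  C[1][1] = min over k of (A[1][0] + B[0][1] = -1 + -4 = -5, A[1][1] + B[1][1] = -3 + -2 = -5, A[1][2] + B[2][1] = -2 + 4 = 2) = -5 (attained at k = 0)
  C[1][2] = min over k of (A[1][0] + B[0][2] = -1 + -5 = -6, A[1][1] + B[1][2] = -3 + -2 = -5, A[1][2] + B[2][2] = -2 + 3 = 1) = -6 (attained at k = 0)
  C[2][0] = min over k of (A[2][0] + B[0][0] = -5 + 7 = 2, A[2][1] + B[1][0] = -3 + 1 = -2, A[2][2] + B[2][0] = 7 + -5 = 2) = -2 (attained at k = 1)
  C[2][1] = min over k of (A[2][0] + B[0][1] = -5 + -4 = -9, A[2][1] + B[1][1] = -3 + -2 = -5, A[2][2] + B[2][1] = 7 + 4 = 11) = -9 (attained at k = 0)
  C[2][2] = min over k of (A[2][0] + B[0][2] = -5 + -5 = -10, A[2][1] + B[1][2] = -3 + -2 = -5, A[2][2] + B[2][2] = 7 + 3 = 10) = -10 (attained at k = 0)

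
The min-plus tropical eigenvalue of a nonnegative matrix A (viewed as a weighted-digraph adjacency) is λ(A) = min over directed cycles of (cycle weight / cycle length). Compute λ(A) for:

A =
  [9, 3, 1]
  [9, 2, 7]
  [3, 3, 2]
λ(A) = 2

Enumerate directed cycles and compute their means (weight / length). Sample:
  cycle 0 → 0: weight = 9, length = 1, mean = 9/1 ≈ 9.000
  cycle 1 → 1: weight = 2, length = 1, mean = 2/1 ≈ 2.000
  cycle 2 → 2: weight = 2, length = 1, mean = 2/1 ≈ 2.000
  cycle 0 → 1 → 0: weight = 12, length = 2, mean = 12/2 ≈ 6.000
  cycle 0 → 2 → 0: weight = 4, length = 2, mean = 4/2 ≈ 2.000
  cycle 1 → 0 → 1: weight = 12, length = 2, mean = 12/2 ≈ 6.000
Minimum mean = 2.000, attained e.g. along the cycle 1 → 1 with weight 2 and length 1. So λ(A) = 2/1 = 2.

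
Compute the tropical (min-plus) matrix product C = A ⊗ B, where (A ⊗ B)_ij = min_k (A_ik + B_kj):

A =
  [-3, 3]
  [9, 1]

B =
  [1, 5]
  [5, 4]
A ⊗ B =
  [-2, 2]
  [6, 5]

Apply the min-plus product entry-by-entry:
  C[0][0] = min over k of (A[0][0] + B[0][0] = -3 + 1 = -2, A[0][1] + B[1][0] = 3 + 5 = 8) = -2 (attained at k = 0)
  C[0][1] = min over k of (A[0][0] + B[0][1] = -3 + 5 = 2, A[0][1] + B[1][1] = 3 + 4 = 7) = 2 (attained at k = 0)
  C[1][0] = min over k of (A[1][0] + B[0][0] = 9 + 1 = 10, A[1][1] + B[1][0] = 1 + 5 = 6) = 6 (attained at k = 1)
  C[1][1] = min over k of (A[1][0] + B[0][1] = 9 + 5 = 14, A[1][1] + B[1][1] = 1 + 4 = 5) = 5 (attained at k = 1)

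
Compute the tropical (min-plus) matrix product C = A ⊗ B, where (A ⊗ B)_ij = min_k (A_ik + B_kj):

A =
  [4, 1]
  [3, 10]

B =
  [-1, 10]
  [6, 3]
A ⊗ B =
  [3, 4]
  [2, 13]

Apply the min-plus product entry-by-entry:
  C[0][0] = min over k of (A[0][0] + B[0][0] = 4 + -1 = 3, A[0][1] + B[1][0] = 1 + 6 = 7) = 3 (attained at k = 0)
  C[0][1] = min over k of (A[0][0] + B[0][1] = 4 + 10 = 14, A[0][1] + B[1][1] = 1 + 3 = 4) = 4 (attained at k = 1)
  C[1][0] = min over k of (A[1][0] + B[0][0] = 3 + -1 = 2, A[1][1] + B[1][0] = 10 + 6 = 16) = 2 (attained at k = 0)
  C[1][1] = min over k of (A[1][0] + B[0][1] = 3 + 10 = 13, A[1][1] + B[1][1] = 10 + 3 = 13) = 13 (attained at k = 0)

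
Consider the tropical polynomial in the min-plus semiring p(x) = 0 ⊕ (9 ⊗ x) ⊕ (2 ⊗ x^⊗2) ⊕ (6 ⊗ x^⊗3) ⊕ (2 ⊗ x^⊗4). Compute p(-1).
p(-1) = -2

A tropical monomial a ⊗ x^⊗i evaluates to a + i · x. Evaluating each term at x = -1:
  Term 0 contributes 0 + 0 · -1 = 0
  Term 1 contributes 9 + 1 · -1 = 8
  Term 2 contributes 2 + 2 · -1 = 0
  Term 3 contributes 6 + 3 · -1 = 3
  Term 4 contributes 2 + 4 · -1 = -2
p(-1) = ⊕ of these = min[0, 8, 0, 3, -2] = -2.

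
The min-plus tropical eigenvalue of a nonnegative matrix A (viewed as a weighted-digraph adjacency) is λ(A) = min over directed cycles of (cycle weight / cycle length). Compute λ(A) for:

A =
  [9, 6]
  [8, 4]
λ(A) = 4

Enumerate directed cycles and compute their means (weight / length). Sample:
  cycle 0 → 0: weight = 9, length = 1, mean = 9/1 ≈ 9.000
  cycle 1 → 1: weight = 4, length = 1, mean = 4/1 ≈ 4.000
  cycle 0 → 1 → 0: weight = 14, length = 2, mean = 14/2 ≈ 7.000
  cycle 1 → 0 → 1: weight = 14, length = 2, mean = 14/2 ≈ 7.000
Minimum mean = 4.000, attained e.g. along the cycle 1 → 1 with weight 4 and length 1. So λ(A) = 4/1 = 4.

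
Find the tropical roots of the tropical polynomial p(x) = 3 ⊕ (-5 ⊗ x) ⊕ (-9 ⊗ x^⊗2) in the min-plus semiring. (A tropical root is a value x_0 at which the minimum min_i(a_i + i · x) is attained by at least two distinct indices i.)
Roots: {4, 8}

Each tropical root is a break point of the lower envelope of the lines y = a_i + i · x (there are 3 lines, with slopes 0, 1, ..., 2). Only the lines that attain the minimum somewhere contribute to roots; other lines are dominated. Here the surviving (envelope) indices are i = 2, i = 1, i = 0.
Intersections between consecutive envelope lines give the roots: for adjacent envelope indices i < j the intersection is x = (a_i − a_j) / (j − i). Reading off the sorted break points: {4, 8}.
Verification: at each break x_0, at least two indices attain the minimum of min_i(a_i + i · x_0).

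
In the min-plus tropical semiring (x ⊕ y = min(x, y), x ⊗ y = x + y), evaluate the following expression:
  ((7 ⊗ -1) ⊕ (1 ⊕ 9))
((7 ⊗ -1) ⊕ (1 ⊕ 9)) = 1

Expand innermost to outermost. Recall ⊕ takes the minimum of its arguments and ⊗ takes their sum. Working out the expression ((7 ⊗ -1) ⊕ (1 ⊕ 9)) gives 1.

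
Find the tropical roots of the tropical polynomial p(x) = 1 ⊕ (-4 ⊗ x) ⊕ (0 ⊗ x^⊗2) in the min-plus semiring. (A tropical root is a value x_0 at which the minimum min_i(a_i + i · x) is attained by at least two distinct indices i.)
Roots: {-4, 5}

Each tropical root is a break point of the lower envelope of the lines y = a_i + i · x (there are 3 lines, with slopes 0, 1, ..., 2). Only the lines that attain the minimum somewhere contribute to roots; other lines are dominated. Here the surviving (envelope) indices are i = 2, i = 1, i = 0.
Intersections between consecutive envelope lines give the roots: for adjacent envelope indices i < j the intersection is x = (a_i − a_j) / (j − i). Reading off the sorted break points: {-4, 5}.
Verification: at each break x_0, at least two indices attain the minimum of min_i(a_i + i · x_0).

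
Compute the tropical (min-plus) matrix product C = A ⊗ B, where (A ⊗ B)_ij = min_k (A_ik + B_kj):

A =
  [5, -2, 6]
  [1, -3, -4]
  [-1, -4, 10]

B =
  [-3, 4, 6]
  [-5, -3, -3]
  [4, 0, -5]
A ⊗ B =
  [-7, -5, -5]
  [-8, -6, -9]
  [-9, -7, -7]

Apply the min-plus product entry-by-entry:
  C[0][0] = min over k of (A[0][0] + B[0][0] = 5 + -3 = 2, A[0][1] + B[1][0] = -2 + -5 = -7, A[0][2] + B[2][0] = 6 + 4 = 10) = -7 (attained at k = 1)
  C[0][1] = min over k of (A[0][0] + B[0][1] = 5 + 4 = 9, A[0][1] + B[1][1] = -2 + -3 = -5, A[0][2] + B[2][1] = 6 + 0 = 6) = -5 (attained at k = 1)
  C[0][2] = min over k of (A[0][0] + B[0][2] = 5 + 6 = 11, A[0][1] + B[1][2] = -2 + -3 = -5, A[0][2] + B[2][2] = 6 + -5 = 1) = -5 (attained at k = 1)
  C[1][0] = min over k of (A[1][0] + B[0][0] = 1 + -3 = -2, A[1][1] + B[1][0] = -3 + -5 = -8, A[1][2] + B[2][0] = -4 + 4 = 0) = -8 (attained at k = 1)
  C[1][1] = min over k of (A[1][0] + B[0][1] = 1 + 4 = 5, A[1][1] + B[1][1] = -3 + -3 = -6, A[1][2] + B[2][1] = -4 + 0 = -4) = -6 (attained at k = 1)
  C[1][2] = min over k of (A[1][0] + B[0][2] = 1 + 6 = 7, A[1][1] + B[1][2] = -3 + -3 = -6, A[1][2] + B[2][2] = -4 + -5 = -9) = -9 (attained at k = 2)
  C[2][0] = min over k of (A[2][0] + B[0][0] = -1 + -3 = -4, A[2][1] + B[1][0] = -4 + -5 = -9, A[2][2] + B[2][0] = 10 + 4 = 14) = -9 (attained at k = 1)
  C[2][1] = min over k of (A[2][0] + B[0][1] = -1 + 4 = 3, A[2][1] + B[1][1] = -4 + -3 = -7, A[2][2] + B[2][1] = 10 + 0 = 10) = -7 (attained at k = 1)
  C[2][2] = min over k of (A[2][0] + B[0][2] = -1 + 6 = 5, A[2][1] + B[1][2] = -4 + -3 = -7, A[2][2] + B[2][2] = 10 + -5 = 5) = -7 (attained at k = 1)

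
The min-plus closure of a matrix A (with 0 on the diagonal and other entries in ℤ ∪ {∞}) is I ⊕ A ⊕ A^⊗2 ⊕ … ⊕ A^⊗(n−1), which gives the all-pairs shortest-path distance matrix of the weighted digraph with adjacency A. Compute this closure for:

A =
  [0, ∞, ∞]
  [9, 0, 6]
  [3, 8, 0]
Closure =
  [0, ∞, ∞]
  [9, 0, 6]
  [3, 8, 0]

This is the Floyd-Warshall all-pairs shortest-path computation. For each intermediate vertex k = 0, 1, …, 2, update dist[i][j] ← min(dist[i][j], dist[i][k] + dist[k][j]). The final matrix gives, for each (i, j), the minimum total weight of any directed path from i to j (possibly empty when i = j).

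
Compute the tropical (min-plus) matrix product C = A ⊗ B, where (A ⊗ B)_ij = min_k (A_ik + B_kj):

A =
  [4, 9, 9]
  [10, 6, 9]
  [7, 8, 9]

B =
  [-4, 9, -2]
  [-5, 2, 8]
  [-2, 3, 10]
A ⊗ B =
  [0, 11, 2]
  [1, 8, 8]
  [3, 10, 5]

Apply the min-plus product entry-by-entry:
  C[0][0] = min over k of (A[0][0] + B[0][0] = 4 + -4 = 0, A[0][1] + B[1][0] = 9 + -5 = 4, A[0][2] + B[2][0] = 9 + -2 = 7) = 0 (attained at k = 0)
  C[0][1] = min over k of (A[0][0] + B[0][1] = 4 + 9 = 13, A[0][1] + B[1][1] = 9 + 2 = 11, A[0][2] + B[2][1] = 9 + 3 = 12) = 11 (attained at k = 1)
  C[0][2] = min over k of (A[0][0] + B[0][2] = 4 + -2 = 2, A[0][1] + B[1][2] = 9 + 8 = 17, A[0][2] + B[2][2] = 9 + 10 = 19) = 2 (attained at k = 0)
  C[1][0] = min over k of (A[1][0] + B[0][0] = 10 + -4 = 6, A[1][1] + B[1][0] = 6 + -5 = 1, A[1][2] + B[2][0] = 9 + -2 = 7) = 1 (attained at k = 1)
  C[1][1] = min over k of (A[1][0] + B[0][1] = 10 + 9 = 19, A[1][1] + B[1][1] = 6 + 2 = 8, A[1][2] + B[2][1] = 9 + 3 = 12) = 8 (attained at k = 1)
  C[1][2] = min over k of (A[1][0] + B[0][2] = 10 + -2 = 8, A[1][1] + B[1][2] = 6 + 8 = 14, A[1][2] + B[2][2] = 9 + 10 = 19) = 8 (attained at k = 0)
  C[2][0] = min over k of (A[2][0] + B[0][0] = 7 + -4 = 3, A[2][1] + B[1][0] = 8 + -5 = 3, A[2][2] + B[2][0] = 9 + -2 = 7) = 3 (attained at k = 0)
  C[2][1] = min over k of (A[2][0] + B[0][1] = 7 + 9 = 16, A[2][1] + B[1][1] = 8 + 2 = 10, A[2][2] + B[2][1] = 9 + 3 = 12) = 10 (attained at k = 1)
  C[2][2] = min over k of (A[2][0] + B[0][2] = 7 + -2 = 5, A[2][1] + B[1][2] = 8 + 8 = 16, A[2][2] + B[2][2] = 9 + 10 = 19) = 5 (attained at k = 0)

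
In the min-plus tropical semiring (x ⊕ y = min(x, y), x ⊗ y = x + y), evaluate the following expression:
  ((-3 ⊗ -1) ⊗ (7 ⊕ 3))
((-3 ⊗ -1) ⊗ (7 ⊕ 3)) = -1

Expand innermost to outermost. Recall ⊕ takes the minimum of its arguments and ⊗ takes their sum. Working out the expression ((-3 ⊗ -1) ⊗ (7 ⊕ 3)) gives -1.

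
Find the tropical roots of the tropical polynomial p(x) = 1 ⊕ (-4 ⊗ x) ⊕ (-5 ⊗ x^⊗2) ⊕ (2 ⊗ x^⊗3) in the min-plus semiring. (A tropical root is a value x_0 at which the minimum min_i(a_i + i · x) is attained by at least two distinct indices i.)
Roots: {-7, 1, 5}

Each tropical root is a break point of the lower envelope of the lines y = a_i + i · x (there are 4 lines, with slopes 0, 1, ..., 3). Only the lines that attain the minimum somewhere contribute to roots; other lines are dominated. Here the surviving (envelope) indices are i = 3, i = 2, i = 1, i = 0.
Intersections between consecutive envelope lines give the roots: for adjacent envelope indices i < j the intersection is x = (a_i − a_j) / (j − i). Reading off the sorted break points: {-7, 1, 5}.
Verification: at each break x_0, at least two indices attain the minimum of min_i(a_i + i · x_0).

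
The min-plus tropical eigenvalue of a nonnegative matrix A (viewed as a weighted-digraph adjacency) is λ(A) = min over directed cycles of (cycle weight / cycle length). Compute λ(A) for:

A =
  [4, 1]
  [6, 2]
λ(A) = 2

Enumerate directed cycles and compute their means (weight / length). Sample:
  cycle 0 → 0: weight = 4, length = 1, mean = 4/1 ≈ 4.000
  cycle 1 → 1: weight = 2, length = 1, mean = 2/1 ≈ 2.000
  cycle 0 → 1 → 0: weight = 7, length = 2, mean = 7/2 ≈ 3.500
  cycle 1 → 0 → 1: weight = 7, length = 2, mean = 7/2 ≈ 3.500
Minimum mean = 2.000, attained e.g. along the cycle 1 → 1 with weight 2 and length 1. So λ(A) = 2/1 = 2.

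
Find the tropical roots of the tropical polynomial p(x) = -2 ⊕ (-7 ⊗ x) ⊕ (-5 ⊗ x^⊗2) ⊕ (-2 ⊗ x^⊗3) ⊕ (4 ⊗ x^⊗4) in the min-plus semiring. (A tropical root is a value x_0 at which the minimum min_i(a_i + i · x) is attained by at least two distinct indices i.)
Roots: {-6, -3, -2, 5}

Each tropical root is a break point of the lower envelope of the lines y = a_i + i · x (there are 5 lines, with slopes 0, 1, ..., 4). Only the lines that attain the minimum somewhere contribute to roots; other lines are dominated. Here the surviving (envelope) indices are i = 4, i = 3, i = 2, i = 1, i = 0.
Intersections between consecutive envelope lines give the roots: for adjacent envelope indices i < j the intersection is x = (a_i − a_j) / (j − i). Reading off the sorted break points: {-6, -3, -2, 5}.
Verification: at each break x_0, at least two indices attain the minimum of min_i(a_i + i · x_0).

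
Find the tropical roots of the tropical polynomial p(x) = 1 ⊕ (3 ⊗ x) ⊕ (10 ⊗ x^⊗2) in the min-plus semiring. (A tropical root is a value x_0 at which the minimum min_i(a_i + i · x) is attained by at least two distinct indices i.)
Roots: {-7, -2}

Each tropical root is a break point of the lower envelope of the lines y = a_i + i · x (there are 3 lines, with slopes 0, 1, ..., 2). Only the lines that attain the minimum somewhere contribute to roots; other lines are dominated. Here the surviving (envelope) indices are i = 2, i = 1, i = 0.
Intersections between consecutive envelope lines give the roots: for adjacent envelope indices i < j the intersection is x = (a_i − a_j) / (j − i). Reading off the sorted break points: {-7, -2}.
Verification: at each break x_0, at least two indices attain the minimum of min_i(a_i + i · x_0).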